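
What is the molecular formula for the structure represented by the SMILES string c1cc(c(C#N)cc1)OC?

C8H7NO

Heavy atoms from the SMILES: 8 C, 1 N, 1 O.
Implicit hydrogens by atom environment:
  4 × C (aromatic): 1 H each → 4
  2 × C (aromatic): no H
  1 × C: 3 H
  1 × C: no H
  1 × N: no H
  1 × O: no H
  Total hydrogens = 7.
Molecular formula: C8H7NO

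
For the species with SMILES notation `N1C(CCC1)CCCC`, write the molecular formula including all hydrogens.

Heavy atoms from the SMILES: 8 C, 1 N.
Implicit hydrogens by atom environment:
  6 × C: 2 H each → 12
  1 × C: 3 H
  1 × C: 1 H
  1 × N: 1 H
  Total hydrogens = 17.
Molecular formula: C8H17N

C8H17N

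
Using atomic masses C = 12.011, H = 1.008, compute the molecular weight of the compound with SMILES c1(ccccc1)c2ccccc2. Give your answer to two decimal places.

154.21

Molecular formula: C12H10.
M = 12×12.011 + 10×1.008 = 154.21 g/mol.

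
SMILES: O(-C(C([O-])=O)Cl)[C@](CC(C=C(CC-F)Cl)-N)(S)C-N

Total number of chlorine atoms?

2

The symbol for chlorine appears 2 times in the SMILES.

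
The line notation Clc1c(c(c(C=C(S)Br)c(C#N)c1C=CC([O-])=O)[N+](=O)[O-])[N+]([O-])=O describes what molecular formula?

Heavy atoms from the SMILES: 1 Br, 12 C, 1 Cl, 3 N, 6 O, 1 S.
Implicit hydrogens by atom environment:
  6 × C (aromatic): no H
  3 × C: 1 H each → 3
  3 × C: no H
  3 × O: no H
  3 × O (charge -1): no H
  2 × N (charge +1): no H
  1 × Br: no H
  1 × Cl: no H
  1 × N: no H
  1 × S: 1 H
  Total hydrogens = 4.
Net charge -1.
Molecular formula: C12H4BrClN3O6S-

C12H4BrClN3O6S-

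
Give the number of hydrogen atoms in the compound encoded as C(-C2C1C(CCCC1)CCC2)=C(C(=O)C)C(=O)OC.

24

Hydrogens are implicit in SMILES; fill each atom to its normal valence:
  7 × C: 2 H each → 14
  4 × C: 1 H each → 4
  3 × C: no H
  3 × O: no H
  2 × C: 3 H each → 6
  Total hydrogens = 24.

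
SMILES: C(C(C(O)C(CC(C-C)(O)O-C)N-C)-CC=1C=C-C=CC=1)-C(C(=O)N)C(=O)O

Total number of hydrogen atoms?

32

Hydrogens are implicit in SMILES; fill each atom to its normal valence:
  5 × C (aromatic): 1 H each → 5
  4 × C: 2 H each → 8
  4 × C: 1 H each → 4
  3 × C: 3 H each → 9
  3 × C: no H
  3 × O: 1 H each → 3
  3 × O: no H
  1 × C (aromatic): no H
  1 × N: 2 H
  1 × N: 1 H
  Total hydrogens = 32.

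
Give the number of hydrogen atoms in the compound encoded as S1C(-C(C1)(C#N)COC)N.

Hydrogens are implicit in SMILES; fill each atom to its normal valence:
  2 × C: 2 H each → 4
  2 × C: no H
  1 × C: 3 H
  1 × C: 1 H
  1 × N: 2 H
  1 × N: no H
  1 × O: no H
  1 × S: no H
  Total hydrogens = 10.

10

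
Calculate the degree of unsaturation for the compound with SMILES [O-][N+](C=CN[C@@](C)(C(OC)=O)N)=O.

3

Molecular formula from the SMILES: C6H11N3O4.
DoU = (2C + 2 + N − H − X)/2 = (2·6 + 2 + 3 − 11 − 0)/2 = 6/2 = 3.
(Structurally: 0 ring(s) + 3 π bond(s) = 3.)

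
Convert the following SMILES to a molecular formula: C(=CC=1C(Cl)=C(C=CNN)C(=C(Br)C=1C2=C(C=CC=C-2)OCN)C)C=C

Heavy atoms from the SMILES: 1 Br, 20 C, 1 Cl, 3 N, 1 O.
Implicit hydrogens by atom environment:
  8 × C (aromatic): no H
  5 × C: 1 H each → 5
  4 × C (aromatic): 1 H each → 4
  2 × C: 2 H each → 4
  2 × N: 2 H each → 4
  1 × Br: no H
  1 × C: 3 H
  1 × Cl: no H
  1 × N: 1 H
  1 × O: no H
  Total hydrogens = 21.
Molecular formula: C20H21BrClN3O

C20H21BrClN3O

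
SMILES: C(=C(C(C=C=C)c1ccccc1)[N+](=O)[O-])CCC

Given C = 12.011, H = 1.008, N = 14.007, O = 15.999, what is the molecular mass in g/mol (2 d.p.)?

243.31

Molecular formula: C15H17NO2.
M = 15×12.011 + 17×1.008 + 1×14.007 + 2×15.999 = 243.31 g/mol.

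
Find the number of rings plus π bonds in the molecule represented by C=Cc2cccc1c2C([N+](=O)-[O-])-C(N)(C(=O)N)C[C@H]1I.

8

Molecular formula from the SMILES: C13H14IN3O3.
DoU = (2C + 2 + N − H − X)/2 = (2·13 + 2 + 3 − 14 − 1)/2 = 16/2 = 8.
(Structurally: 2 ring(s) + 6 π bond(s) = 8.)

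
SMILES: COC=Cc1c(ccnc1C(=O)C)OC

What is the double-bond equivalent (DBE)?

Molecular formula from the SMILES: C11H13NO3.
DoU = (2C + 2 + N − H − X)/2 = (2·11 + 2 + 1 − 13 − 0)/2 = 12/2 = 6.
(Structurally: 1 ring(s) + 5 π bond(s) = 6.)

6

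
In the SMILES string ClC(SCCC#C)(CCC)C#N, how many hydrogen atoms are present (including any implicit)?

Hydrogens are implicit in SMILES; fill each atom to its normal valence:
  4 × C: 2 H each → 8
  3 × C: no H
  1 × C: 3 H
  1 × C: 1 H
  1 × Cl: no H
  1 × N: no H
  1 × S: no H
  Total hydrogens = 12.

12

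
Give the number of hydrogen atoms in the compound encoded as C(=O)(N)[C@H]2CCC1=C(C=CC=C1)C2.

13

Hydrogens are implicit in SMILES; fill each atom to its normal valence:
  4 × C (aromatic): 1 H each → 4
  3 × C: 2 H each → 6
  2 × C (aromatic): no H
  1 × C: 1 H
  1 × C: no H
  1 × N: 2 H
  1 × O: no H
  Total hydrogens = 13.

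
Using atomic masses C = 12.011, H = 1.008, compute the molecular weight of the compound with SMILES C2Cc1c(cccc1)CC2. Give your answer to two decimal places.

Molecular formula: C10H12.
M = 10×12.011 + 12×1.008 = 132.21 g/mol.

132.21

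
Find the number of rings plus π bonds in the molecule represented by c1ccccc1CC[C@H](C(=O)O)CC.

Molecular formula from the SMILES: C12H16O2.
DoU = (2C + 2 + N − H − X)/2 = (2·12 + 2 + 0 − 16 − 0)/2 = 10/2 = 5.
(Structurally: 1 ring(s) + 4 π bond(s) = 5.)

5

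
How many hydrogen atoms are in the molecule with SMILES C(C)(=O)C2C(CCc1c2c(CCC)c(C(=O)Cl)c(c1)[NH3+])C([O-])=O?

Hydrogens are implicit in SMILES; fill each atom to its normal valence:
  5 × C (aromatic): no H
  4 × C: 2 H each → 8
  3 × C: no H
  3 × O: no H
  2 × C: 3 H each → 6
  2 × C: 1 H each → 2
  1 × C (aromatic): 1 H
  1 × Cl: no H
  1 × N (charge +1): 3 H
  1 × O (charge -1): no H
  Total hydrogens = 20.

20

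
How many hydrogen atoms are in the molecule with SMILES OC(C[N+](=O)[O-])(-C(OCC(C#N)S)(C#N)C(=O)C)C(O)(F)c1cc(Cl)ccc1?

Hydrogens are implicit in SMILES; fill each atom to its normal valence:
  6 × C: no H
  4 × C (aromatic): 1 H each → 4
  3 × O: no H
  2 × C: 2 H each → 4
  2 × C (aromatic): no H
  2 × N: no H
  2 × O: 1 H each → 2
  1 × C: 3 H
  1 × C: 1 H
  1 × Cl: no H
  1 × F: no H
  1 × N (charge +1): no H
  1 × O (charge -1): no H
  1 × S: 1 H
  Total hydrogens = 15.

15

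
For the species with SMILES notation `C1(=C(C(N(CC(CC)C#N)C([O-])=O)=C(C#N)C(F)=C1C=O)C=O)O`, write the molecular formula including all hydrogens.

C15H11FN3O5-

Heavy atoms from the SMILES: 15 C, 1 F, 3 N, 5 O.
Implicit hydrogens by atom environment:
  6 × C (aromatic): no H
  3 × C: 1 H each → 3
  3 × C: no H
  3 × N: no H
  3 × O: no H
  2 × C: 2 H each → 4
  1 × C: 3 H
  1 × F: no H
  1 × O: 1 H
  1 × O (charge -1): no H
  Total hydrogens = 11.
Net charge -1.
Molecular formula: C15H11FN3O5-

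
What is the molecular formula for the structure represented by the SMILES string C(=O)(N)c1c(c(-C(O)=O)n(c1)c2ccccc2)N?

C12H11N3O3

Heavy atoms from the SMILES: 12 C, 3 N, 3 O.
Implicit hydrogens by atom environment:
  6 × C (aromatic): 1 H each → 6
  4 × C (aromatic): no H
  2 × C: no H
  2 × N: 2 H each → 4
  2 × O: no H
  1 × N (aromatic): no H
  1 × O: 1 H
  Total hydrogens = 11.
Molecular formula: C12H11N3O3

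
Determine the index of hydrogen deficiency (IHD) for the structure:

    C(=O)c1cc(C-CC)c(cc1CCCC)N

5

Molecular formula from the SMILES: C14H21NO.
DoU = (2C + 2 + N − H − X)/2 = (2·14 + 2 + 1 − 21 − 0)/2 = 10/2 = 5.
(Structurally: 1 ring(s) + 4 π bond(s) = 5.)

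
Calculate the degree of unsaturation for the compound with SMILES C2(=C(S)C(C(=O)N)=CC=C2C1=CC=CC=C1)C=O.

10

Molecular formula from the SMILES: C14H11NO2S.
DoU = (2C + 2 + N − H − X)/2 = (2·14 + 2 + 1 − 11 − 0)/2 = 20/2 = 10.
(Structurally: 2 ring(s) + 8 π bond(s) = 10.)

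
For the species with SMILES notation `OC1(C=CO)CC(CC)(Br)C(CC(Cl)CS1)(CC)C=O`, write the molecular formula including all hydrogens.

Heavy atoms from the SMILES: 1 Br, 14 C, 1 Cl, 3 O, 1 S.
Implicit hydrogens by atom environment:
  5 × C: 2 H each → 10
  4 × C: 1 H each → 4
  3 × C: no H
  2 × C: 3 H each → 6
  2 × O: 1 H each → 2
  1 × Br: no H
  1 × Cl: no H
  1 × O: no H
  1 × S: no H
  Total hydrogens = 22.
Molecular formula: C14H22BrClO3S

C14H22BrClO3S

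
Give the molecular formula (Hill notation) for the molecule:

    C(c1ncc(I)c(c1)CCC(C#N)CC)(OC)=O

C13H15IN2O2

Heavy atoms from the SMILES: 13 C, 1 I, 2 N, 2 O.
Implicit hydrogens by atom environment:
  3 × C: 2 H each → 6
  3 × C (aromatic): no H
  2 × C: 3 H each → 6
  2 × C (aromatic): 1 H each → 2
  2 × C: no H
  2 × O: no H
  1 × C: 1 H
  1 × I: no H
  1 × N (aromatic): no H
  1 × N: no H
  Total hydrogens = 15.
Molecular formula: C13H15IN2O2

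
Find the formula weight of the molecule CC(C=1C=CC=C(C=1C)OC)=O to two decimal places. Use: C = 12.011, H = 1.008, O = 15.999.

Molecular formula: C10H12O2.
M = 10×12.011 + 12×1.008 + 2×15.999 = 164.20 g/mol.

164.20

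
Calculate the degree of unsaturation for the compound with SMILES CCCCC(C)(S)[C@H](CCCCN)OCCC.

0

Molecular formula from the SMILES: C14H31NOS.
DoU = (2C + 2 + N − H − X)/2 = (2·14 + 2 + 1 − 31 − 0)/2 = 0/2 = 0.
(Structurally: 0 ring(s) + 0 π bond(s) = 0.)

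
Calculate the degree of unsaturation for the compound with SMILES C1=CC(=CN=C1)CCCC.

4

Molecular formula from the SMILES: C9H13N.
DoU = (2C + 2 + N − H − X)/2 = (2·9 + 2 + 1 − 13 − 0)/2 = 8/2 = 4.
(Structurally: 1 ring(s) + 3 π bond(s) = 4.)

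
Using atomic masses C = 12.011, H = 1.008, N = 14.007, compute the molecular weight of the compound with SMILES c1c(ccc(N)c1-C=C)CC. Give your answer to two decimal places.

Molecular formula: C10H13N.
M = 10×12.011 + 13×1.008 + 1×14.007 = 147.22 g/mol.

147.22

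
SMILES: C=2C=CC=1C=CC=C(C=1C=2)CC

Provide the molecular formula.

C12H12

Heavy atoms from the SMILES: 12 C.
Implicit hydrogens by atom environment:
  7 × C (aromatic): 1 H each → 7
  3 × C (aromatic): no H
  1 × C: 3 H
  1 × C: 2 H
  Total hydrogens = 12.
Molecular formula: C12H12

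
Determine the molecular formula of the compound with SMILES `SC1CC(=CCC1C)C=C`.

C9H14S

Heavy atoms from the SMILES: 9 C, 1 S.
Implicit hydrogens by atom environment:
  4 × C: 1 H each → 4
  3 × C: 2 H each → 6
  1 × C: 3 H
  1 × C: no H
  1 × S: 1 H
  Total hydrogens = 14.
Molecular formula: C9H14S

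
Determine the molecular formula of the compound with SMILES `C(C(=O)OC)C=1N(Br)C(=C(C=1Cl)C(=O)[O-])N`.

Heavy atoms from the SMILES: 1 Br, 8 C, 1 Cl, 2 N, 4 O.
Implicit hydrogens by atom environment:
  4 × C (aromatic): no H
  3 × O: no H
  2 × C: no H
  1 × Br: no H
  1 × C: 3 H
  1 × C: 2 H
  1 × Cl: no H
  1 × N: 2 H
  1 × N (aromatic): no H
  1 × O (charge -1): no H
  Total hydrogens = 7.
Net charge -1.
Molecular formula: C8H7BrClN2O4-

C8H7BrClN2O4-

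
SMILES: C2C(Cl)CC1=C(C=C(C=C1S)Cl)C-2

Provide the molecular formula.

Heavy atoms from the SMILES: 10 C, 2 Cl, 1 S.
Implicit hydrogens by atom environment:
  4 × C (aromatic): no H
  3 × C: 2 H each → 6
  2 × C (aromatic): 1 H each → 2
  2 × Cl: no H
  1 × C: 1 H
  1 × S: 1 H
  Total hydrogens = 10.
Molecular formula: C10H10Cl2S

C10H10Cl2S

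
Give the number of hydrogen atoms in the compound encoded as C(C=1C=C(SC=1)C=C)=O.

Hydrogens are implicit in SMILES; fill each atom to its normal valence:
  2 × C (aromatic): 1 H each → 2
  2 × C: 1 H each → 2
  2 × C (aromatic): no H
  1 × C: 2 H
  1 × O: no H
  1 × S (aromatic): no H
  Total hydrogens = 6.

6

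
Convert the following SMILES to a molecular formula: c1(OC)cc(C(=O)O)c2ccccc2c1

Heavy atoms from the SMILES: 12 C, 3 O.
Implicit hydrogens by atom environment:
  6 × C (aromatic): 1 H each → 6
  4 × C (aromatic): no H
  2 × O: no H
  1 × C: 3 H
  1 × C: no H
  1 × O: 1 H
  Total hydrogens = 10.
Molecular formula: C12H10O3

C12H10O3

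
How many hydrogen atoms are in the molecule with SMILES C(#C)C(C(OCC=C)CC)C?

Hydrogens are implicit in SMILES; fill each atom to its normal valence:
  4 × C: 1 H each → 4
  3 × C: 2 H each → 6
  2 × C: 3 H each → 6
  1 × C: no H
  1 × O: no H
  Total hydrogens = 16.

16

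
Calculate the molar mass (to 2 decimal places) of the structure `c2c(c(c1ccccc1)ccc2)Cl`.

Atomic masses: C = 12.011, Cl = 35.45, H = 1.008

Molecular formula: C12H9Cl.
M = 12×12.011 + 1×35.45 + 9×1.008 = 188.65 g/mol.

188.65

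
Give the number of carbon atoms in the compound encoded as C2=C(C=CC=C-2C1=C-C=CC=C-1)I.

12

The symbol for carbon appears 12 times in the SMILES.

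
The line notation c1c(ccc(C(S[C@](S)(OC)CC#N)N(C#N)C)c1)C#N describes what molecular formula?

C14H14N4OS2

Heavy atoms from the SMILES: 14 C, 4 N, 1 O, 2 S.
Implicit hydrogens by atom environment:
  4 × C (aromatic): 1 H each → 4
  4 × C: no H
  4 × N: no H
  2 × C: 3 H each → 6
  2 × C (aromatic): no H
  1 × C: 2 H
  1 × C: 1 H
  1 × O: no H
  1 × S: 1 H
  1 × S: no H
  Total hydrogens = 14.
Molecular formula: C14H14N4OS2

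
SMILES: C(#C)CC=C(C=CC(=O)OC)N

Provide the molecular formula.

Heavy atoms from the SMILES: 9 C, 1 N, 2 O.
Implicit hydrogens by atom environment:
  4 × C: 1 H each → 4
  3 × C: no H
  2 × O: no H
  1 × C: 3 H
  1 × C: 2 H
  1 × N: 2 H
  Total hydrogens = 11.
Molecular formula: C9H11NO2

C9H11NO2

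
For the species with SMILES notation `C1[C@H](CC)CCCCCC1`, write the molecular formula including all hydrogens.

C10H20

Heavy atoms from the SMILES: 10 C.
Implicit hydrogens by atom environment:
  8 × C: 2 H each → 16
  1 × C: 3 H
  1 × C: 1 H
  Total hydrogens = 20.
Molecular formula: C10H20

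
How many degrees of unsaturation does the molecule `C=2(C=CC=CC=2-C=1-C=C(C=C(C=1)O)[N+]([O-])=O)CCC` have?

Molecular formula from the SMILES: C15H15NO3.
DoU = (2C + 2 + N − H − X)/2 = (2·15 + 2 + 1 − 15 − 0)/2 = 18/2 = 9.
(Structurally: 2 ring(s) + 7 π bond(s) = 9.)

9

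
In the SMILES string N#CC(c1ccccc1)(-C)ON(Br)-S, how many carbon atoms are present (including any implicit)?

The symbol for carbon appears 9 times in the SMILES. Lowercase c denotes aromatic carbon and counts toward C.

9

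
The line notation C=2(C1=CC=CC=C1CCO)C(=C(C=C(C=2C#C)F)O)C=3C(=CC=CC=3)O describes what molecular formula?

C22H17FO3

Heavy atoms from the SMILES: 22 C, 1 F, 3 O.
Implicit hydrogens by atom environment:
  9 × C (aromatic): 1 H each → 9
  9 × C (aromatic): no H
  3 × O: 1 H each → 3
  2 × C: 2 H each → 4
  1 × C: 1 H
  1 × C: no H
  1 × F: no H
  Total hydrogens = 17.
Molecular formula: C22H17FO3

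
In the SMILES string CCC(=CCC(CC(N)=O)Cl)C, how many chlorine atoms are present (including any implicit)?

The symbol for chlorine appears 1 time in the SMILES.

1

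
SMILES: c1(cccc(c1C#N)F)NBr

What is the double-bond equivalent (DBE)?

6

Molecular formula from the SMILES: C7H4BrFN2.
DoU = (2C + 2 + N − H − X)/2 = (2·7 + 2 + 2 − 4 − 2)/2 = 12/2 = 6.
(Structurally: 1 ring(s) + 5 π bond(s) = 6.)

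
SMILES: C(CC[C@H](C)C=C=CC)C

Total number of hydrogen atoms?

18

Hydrogens are implicit in SMILES; fill each atom to its normal valence:
  3 × C: 3 H each → 9
  3 × C: 2 H each → 6
  3 × C: 1 H each → 3
  1 × C: no H
  Total hydrogens = 18.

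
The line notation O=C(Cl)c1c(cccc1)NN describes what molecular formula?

C7H7ClN2O

Heavy atoms from the SMILES: 7 C, 1 Cl, 2 N, 1 O.
Implicit hydrogens by atom environment:
  4 × C (aromatic): 1 H each → 4
  2 × C (aromatic): no H
  1 × C: no H
  1 × Cl: no H
  1 × N: 2 H
  1 × N: 1 H
  1 × O: no H
  Total hydrogens = 7.
Molecular formula: C7H7ClN2O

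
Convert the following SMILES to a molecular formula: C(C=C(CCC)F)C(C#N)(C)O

C9H14FNO

Heavy atoms from the SMILES: 9 C, 1 F, 1 N, 1 O.
Implicit hydrogens by atom environment:
  3 × C: 2 H each → 6
  3 × C: no H
  2 × C: 3 H each → 6
  1 × C: 1 H
  1 × F: no H
  1 × N: no H
  1 × O: 1 H
  Total hydrogens = 14.
Molecular formula: C9H14FNO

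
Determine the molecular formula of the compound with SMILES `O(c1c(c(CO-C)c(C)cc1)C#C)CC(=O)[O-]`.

C13H13O4-

Heavy atoms from the SMILES: 13 C, 4 O.
Implicit hydrogens by atom environment:
  4 × C (aromatic): no H
  3 × O: no H
  2 × C: 3 H each → 6
  2 × C: 2 H each → 4
  2 × C (aromatic): 1 H each → 2
  2 × C: no H
  1 × C: 1 H
  1 × O (charge -1): no H
  Total hydrogens = 13.
Net charge -1.
Molecular formula: C13H13O4-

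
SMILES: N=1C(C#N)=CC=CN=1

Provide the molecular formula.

C5H3N3

Heavy atoms from the SMILES: 5 C, 3 N.
Implicit hydrogens by atom environment:
  3 × C (aromatic): 1 H each → 3
  2 × N (aromatic): no H
  1 × C (aromatic): no H
  1 × C: no H
  1 × N: no H
  Total hydrogens = 3.
Molecular formula: C5H3N3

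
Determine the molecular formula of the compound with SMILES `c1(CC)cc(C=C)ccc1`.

Heavy atoms from the SMILES: 10 C.
Implicit hydrogens by atom environment:
  4 × C (aromatic): 1 H each → 4
  2 × C: 2 H each → 4
  2 × C (aromatic): no H
  1 × C: 3 H
  1 × C: 1 H
  Total hydrogens = 12.
Molecular formula: C10H12

C10H12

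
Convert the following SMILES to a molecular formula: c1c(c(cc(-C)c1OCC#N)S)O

C9H9NO2S

Heavy atoms from the SMILES: 9 C, 1 N, 2 O, 1 S.
Implicit hydrogens by atom environment:
  4 × C (aromatic): no H
  2 × C (aromatic): 1 H each → 2
  1 × C: 3 H
  1 × C: 2 H
  1 × C: no H
  1 × N: no H
  1 × O: 1 H
  1 × O: no H
  1 × S: 1 H
  Total hydrogens = 9.
Molecular formula: C9H9NO2S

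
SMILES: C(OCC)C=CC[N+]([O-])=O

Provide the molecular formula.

Heavy atoms from the SMILES: 6 C, 1 N, 3 O.
Implicit hydrogens by atom environment:
  3 × C: 2 H each → 6
  2 × C: 1 H each → 2
  2 × O: no H
  1 × C: 3 H
  1 × N (charge +1): no H
  1 × O (charge -1): no H
  Total hydrogens = 11.
Molecular formula: C6H11NO3

C6H11NO3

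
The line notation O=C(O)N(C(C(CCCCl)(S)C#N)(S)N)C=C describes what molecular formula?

C9H14ClN3O2S2

Heavy atoms from the SMILES: 9 C, 1 Cl, 3 N, 2 O, 2 S.
Implicit hydrogens by atom environment:
  4 × C: 2 H each → 8
  4 × C: no H
  2 × N: no H
  2 × S: 1 H each → 2
  1 × C: 1 H
  1 × Cl: no H
  1 × N: 2 H
  1 × O: 1 H
  1 × O: no H
  Total hydrogens = 14.
Molecular formula: C9H14ClN3O2S2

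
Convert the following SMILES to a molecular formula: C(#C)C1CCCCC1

C8H12

Heavy atoms from the SMILES: 8 C.
Implicit hydrogens by atom environment:
  5 × C: 2 H each → 10
  2 × C: 1 H each → 2
  1 × C: no H
  Total hydrogens = 12.
Molecular formula: C8H12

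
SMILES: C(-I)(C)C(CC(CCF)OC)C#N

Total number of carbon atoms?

The symbol for carbon appears 9 times in the SMILES.

9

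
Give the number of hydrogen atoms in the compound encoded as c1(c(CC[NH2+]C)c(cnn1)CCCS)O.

Hydrogens are implicit in SMILES; fill each atom to its normal valence:
  5 × C: 2 H each → 10
  3 × C (aromatic): no H
  2 × N (aromatic): no H
  1 × C: 3 H
  1 × C (aromatic): 1 H
  1 × N (charge +1): 2 H
  1 × O: 1 H
  1 × S: 1 H
  Total hydrogens = 18.

18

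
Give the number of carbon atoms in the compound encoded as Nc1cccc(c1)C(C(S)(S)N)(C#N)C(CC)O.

12

The symbol for carbon appears 12 times in the SMILES. Lowercase c denotes aromatic carbon and counts toward C.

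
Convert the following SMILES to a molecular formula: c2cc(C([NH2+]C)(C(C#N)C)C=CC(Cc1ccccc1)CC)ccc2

C23H29N2+

Heavy atoms from the SMILES: 23 C, 2 N.
Implicit hydrogens by atom environment:
  10 × C (aromatic): 1 H each → 10
  4 × C: 1 H each → 4
  3 × C: 3 H each → 9
  2 × C: 2 H each → 4
  2 × C: no H
  2 × C (aromatic): no H
  1 × N (charge +1): 2 H
  1 × N: no H
  Total hydrogens = 29.
Net charge +1.
Molecular formula: C23H29N2+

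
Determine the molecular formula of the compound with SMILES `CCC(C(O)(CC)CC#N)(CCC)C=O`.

Heavy atoms from the SMILES: 12 C, 1 N, 2 O.
Implicit hydrogens by atom environment:
  5 × C: 2 H each → 10
  3 × C: 3 H each → 9
  3 × C: no H
  1 × C: 1 H
  1 × N: no H
  1 × O: 1 H
  1 × O: no H
  Total hydrogens = 21.
Molecular formula: C12H21NO2

C12H21NO2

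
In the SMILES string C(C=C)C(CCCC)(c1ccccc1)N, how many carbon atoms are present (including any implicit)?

The symbol for carbon appears 14 times in the SMILES. Lowercase c denotes aromatic carbon and counts toward C.

14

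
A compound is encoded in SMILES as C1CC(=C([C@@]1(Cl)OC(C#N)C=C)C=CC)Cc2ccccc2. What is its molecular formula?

C19H20ClNO

Heavy atoms from the SMILES: 19 C, 1 Cl, 1 N, 1 O.
Implicit hydrogens by atom environment:
  5 × C (aromatic): 1 H each → 5
  4 × C: 2 H each → 8
  4 × C: 1 H each → 4
  4 × C: no H
  1 × C: 3 H
  1 × C (aromatic): no H
  1 × Cl: no H
  1 × N: no H
  1 × O: no H
  Total hydrogens = 20.
Molecular formula: C19H20ClNO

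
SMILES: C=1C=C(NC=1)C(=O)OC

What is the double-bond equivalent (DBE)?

4

Molecular formula from the SMILES: C6H7NO2.
DoU = (2C + 2 + N − H − X)/2 = (2·6 + 2 + 1 − 7 − 0)/2 = 8/2 = 4.
(Structurally: 1 ring(s) + 3 π bond(s) = 4.)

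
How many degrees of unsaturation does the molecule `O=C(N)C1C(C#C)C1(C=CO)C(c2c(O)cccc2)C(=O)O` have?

Molecular formula from the SMILES: C16H15NO5.
DoU = (2C + 2 + N − H − X)/2 = (2·16 + 2 + 1 − 15 − 0)/2 = 20/2 = 10.
(Structurally: 2 ring(s) + 8 π bond(s) = 10.)

10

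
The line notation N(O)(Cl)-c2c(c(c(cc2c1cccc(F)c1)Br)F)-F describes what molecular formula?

C12H6BrClF3NO

Heavy atoms from the SMILES: 1 Br, 12 C, 1 Cl, 3 F, 1 N, 1 O.
Implicit hydrogens by atom environment:
  7 × C (aromatic): no H
  5 × C (aromatic): 1 H each → 5
  3 × F: no H
  1 × Br: no H
  1 × Cl: no H
  1 × N: no H
  1 × O: 1 H
  Total hydrogens = 6.
Molecular formula: C12H6BrClF3NO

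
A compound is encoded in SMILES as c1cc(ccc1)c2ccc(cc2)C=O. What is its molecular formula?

C13H10O

Heavy atoms from the SMILES: 13 C, 1 O.
Implicit hydrogens by atom environment:
  9 × C (aromatic): 1 H each → 9
  3 × C (aromatic): no H
  1 × C: 1 H
  1 × O: no H
  Total hydrogens = 10.
Molecular formula: C13H10O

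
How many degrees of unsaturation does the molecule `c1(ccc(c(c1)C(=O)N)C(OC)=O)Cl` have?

6

Molecular formula from the SMILES: C9H8ClNO3.
DoU = (2C + 2 + N − H − X)/2 = (2·9 + 2 + 1 − 8 − 1)/2 = 12/2 = 6.
(Structurally: 1 ring(s) + 5 π bond(s) = 6.)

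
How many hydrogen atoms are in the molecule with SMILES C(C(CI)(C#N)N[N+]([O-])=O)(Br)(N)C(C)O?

10

Hydrogens are implicit in SMILES; fill each atom to its normal valence:
  3 × C: no H
  1 × Br: no H
  1 × C: 3 H
  1 × C: 2 H
  1 × C: 1 H
  1 × I: no H
  1 × N: 2 H
  1 × N: 1 H
  1 × N: no H
  1 × N (charge +1): no H
  1 × O: 1 H
  1 × O: no H
  1 × O (charge -1): no H
  Total hydrogens = 10.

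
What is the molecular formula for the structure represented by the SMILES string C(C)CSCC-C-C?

Heavy atoms from the SMILES: 7 C, 1 S.
Implicit hydrogens by atom environment:
  5 × C: 2 H each → 10
  2 × C: 3 H each → 6
  1 × S: no H
  Total hydrogens = 16.
Molecular formula: C7H16S

C7H16S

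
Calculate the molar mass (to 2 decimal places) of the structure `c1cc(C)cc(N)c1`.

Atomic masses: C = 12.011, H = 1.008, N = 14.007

107.16

Molecular formula: C7H9N.
M = 7×12.011 + 9×1.008 + 1×14.007 = 107.16 g/mol.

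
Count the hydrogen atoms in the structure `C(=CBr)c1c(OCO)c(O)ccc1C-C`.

Hydrogens are implicit in SMILES; fill each atom to its normal valence:
  4 × C (aromatic): no H
  2 × C: 2 H each → 4
  2 × C (aromatic): 1 H each → 2
  2 × C: 1 H each → 2
  2 × O: 1 H each → 2
  1 × Br: no H
  1 × C: 3 H
  1 × O: no H
  Total hydrogens = 13.

13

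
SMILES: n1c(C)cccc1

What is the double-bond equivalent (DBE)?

Molecular formula from the SMILES: C6H7N.
DoU = (2C + 2 + N − H − X)/2 = (2·6 + 2 + 1 − 7 − 0)/2 = 8/2 = 4.
(Structurally: 1 ring(s) + 3 π bond(s) = 4.)

4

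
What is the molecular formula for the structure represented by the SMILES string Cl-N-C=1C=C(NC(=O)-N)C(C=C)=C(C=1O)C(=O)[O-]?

C10H9ClN3O4-

Heavy atoms from the SMILES: 10 C, 1 Cl, 3 N, 4 O.
Implicit hydrogens by atom environment:
  5 × C (aromatic): no H
  2 × C: no H
  2 × N: 1 H each → 2
  2 × O: no H
  1 × C: 2 H
  1 × C (aromatic): 1 H
  1 × C: 1 H
  1 × Cl: no H
  1 × N: 2 H
  1 × O: 1 H
  1 × O (charge -1): no H
  Total hydrogens = 9.
Net charge -1.
Molecular formula: C10H9ClN3O4-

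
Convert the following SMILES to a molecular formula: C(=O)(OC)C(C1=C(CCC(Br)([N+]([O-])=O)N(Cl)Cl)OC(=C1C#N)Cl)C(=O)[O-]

Heavy atoms from the SMILES: 1 Br, 12 C, 3 Cl, 3 N, 7 O.
Implicit hydrogens by atom environment:
  4 × C (aromatic): no H
  4 × C: no H
  4 × O: no H
  3 × Cl: no H
  2 × C: 2 H each → 4
  2 × N: no H
  2 × O (charge -1): no H
  1 × Br: no H
  1 × C: 3 H
  1 × C: 1 H
  1 × N (charge +1): no H
  1 × O (aromatic): no H
  Total hydrogens = 8.
Net charge -1.
Molecular formula: C12H8BrCl3N3O7-

C12H8BrCl3N3O7-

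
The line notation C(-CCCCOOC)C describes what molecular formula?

C7H16O2

Heavy atoms from the SMILES: 7 C, 2 O.
Implicit hydrogens by atom environment:
  5 × C: 2 H each → 10
  2 × C: 3 H each → 6
  2 × O: no H
  Total hydrogens = 16.
Molecular formula: C7H16O2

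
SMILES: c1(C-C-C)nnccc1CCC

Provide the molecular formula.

C10H16N2

Heavy atoms from the SMILES: 10 C, 2 N.
Implicit hydrogens by atom environment:
  4 × C: 2 H each → 8
  2 × C: 3 H each → 6
  2 × C (aromatic): 1 H each → 2
  2 × C (aromatic): no H
  2 × N (aromatic): no H
  Total hydrogens = 16.
Molecular formula: C10H16N2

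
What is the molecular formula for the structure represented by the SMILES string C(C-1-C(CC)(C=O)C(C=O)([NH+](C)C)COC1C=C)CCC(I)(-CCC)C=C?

C22H37INO3+

Heavy atoms from the SMILES: 22 C, 1 I, 1 N, 3 O.
Implicit hydrogens by atom environment:
  9 × C: 2 H each → 18
  6 × C: 1 H each → 6
  4 × C: 3 H each → 12
  3 × C: no H
  3 × O: no H
  1 × I: no H
  1 × N (charge +1): 1 H
  Total hydrogens = 37.
Net charge +1.
Molecular formula: C22H37INO3+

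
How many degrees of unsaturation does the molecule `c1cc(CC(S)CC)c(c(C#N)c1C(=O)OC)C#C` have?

Molecular formula from the SMILES: C15H15NO2S.
DoU = (2C + 2 + N − H − X)/2 = (2·15 + 2 + 1 − 15 − 0)/2 = 18/2 = 9.
(Structurally: 1 ring(s) + 8 π bond(s) = 9.)

9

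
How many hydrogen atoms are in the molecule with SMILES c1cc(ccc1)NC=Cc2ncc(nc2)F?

Hydrogens are implicit in SMILES; fill each atom to its normal valence:
  7 × C (aromatic): 1 H each → 7
  3 × C (aromatic): no H
  2 × C: 1 H each → 2
  2 × N (aromatic): no H
  1 × F: no H
  1 × N: 1 H
  Total hydrogens = 10.

10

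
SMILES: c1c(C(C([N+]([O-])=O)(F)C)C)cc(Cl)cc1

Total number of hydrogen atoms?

Hydrogens are implicit in SMILES; fill each atom to its normal valence:
  4 × C (aromatic): 1 H each → 4
  2 × C: 3 H each → 6
  2 × C (aromatic): no H
  1 × C: 1 H
  1 × C: no H
  1 × Cl: no H
  1 × F: no H
  1 × N (charge +1): no H
  1 × O: no H
  1 × O (charge -1): no H
  Total hydrogens = 11.

11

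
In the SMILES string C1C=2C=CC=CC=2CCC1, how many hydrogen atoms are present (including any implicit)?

12

Hydrogens are implicit in SMILES; fill each atom to its normal valence:
  4 × C: 2 H each → 8
  4 × C (aromatic): 1 H each → 4
  2 × C (aromatic): no H
  Total hydrogens = 12.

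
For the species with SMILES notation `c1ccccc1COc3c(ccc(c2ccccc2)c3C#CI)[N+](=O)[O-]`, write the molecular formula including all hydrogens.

Heavy atoms from the SMILES: 21 C, 1 I, 1 N, 3 O.
Implicit hydrogens by atom environment:
  12 × C (aromatic): 1 H each → 12
  6 × C (aromatic): no H
  2 × C: no H
  2 × O: no H
  1 × C: 2 H
  1 × I: no H
  1 × N (charge +1): no H
  1 × O (charge -1): no H
  Total hydrogens = 14.
Molecular formula: C21H14INO3

C21H14INO3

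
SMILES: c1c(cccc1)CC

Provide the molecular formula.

C8H10

Heavy atoms from the SMILES: 8 C.
Implicit hydrogens by atom environment:
  5 × C (aromatic): 1 H each → 5
  1 × C: 3 H
  1 × C: 2 H
  1 × C (aromatic): no H
  Total hydrogens = 10.
Molecular formula: C8H10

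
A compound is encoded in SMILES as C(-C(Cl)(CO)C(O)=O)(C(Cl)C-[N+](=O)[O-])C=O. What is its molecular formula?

C7H9Cl2NO6

Heavy atoms from the SMILES: 7 C, 2 Cl, 1 N, 6 O.
Implicit hydrogens by atom environment:
  3 × C: 1 H each → 3
  3 × O: no H
  2 × C: 2 H each → 4
  2 × C: no H
  2 × Cl: no H
  2 × O: 1 H each → 2
  1 × N (charge +1): no H
  1 × O (charge -1): no H
  Total hydrogens = 9.
Molecular formula: C7H9Cl2NO6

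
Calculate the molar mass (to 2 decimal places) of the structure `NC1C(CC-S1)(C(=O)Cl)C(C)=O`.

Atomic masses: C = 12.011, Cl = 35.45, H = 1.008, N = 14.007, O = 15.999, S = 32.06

207.67

Molecular formula: C7H10ClNO2S.
M = 7×12.011 + 1×35.45 + 10×1.008 + 1×14.007 + 2×15.999 + 1×32.06 = 207.67 g/mol.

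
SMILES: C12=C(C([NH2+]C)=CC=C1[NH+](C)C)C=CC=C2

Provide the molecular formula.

Heavy atoms from the SMILES: 13 C, 2 N.
Implicit hydrogens by atom environment:
  6 × C (aromatic): 1 H each → 6
  4 × C (aromatic): no H
  3 × C: 3 H each → 9
  1 × N (charge +1): 2 H
  1 × N (charge +1): 1 H
  Total hydrogens = 18.
Net charge +2.
Molecular formula: [C13H18N2]2+

[C13H18N2]2+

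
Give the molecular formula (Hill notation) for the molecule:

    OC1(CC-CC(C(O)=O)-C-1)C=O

Heavy atoms from the SMILES: 8 C, 4 O.
Implicit hydrogens by atom environment:
  4 × C: 2 H each → 8
  2 × C: 1 H each → 2
  2 × C: no H
  2 × O: 1 H each → 2
  2 × O: no H
  Total hydrogens = 12.
Molecular formula: C8H12O4

C8H12O4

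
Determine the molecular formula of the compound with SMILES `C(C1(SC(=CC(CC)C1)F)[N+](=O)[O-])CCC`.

Heavy atoms from the SMILES: 11 C, 1 F, 1 N, 2 O, 1 S.
Implicit hydrogens by atom environment:
  5 × C: 2 H each → 10
  2 × C: 3 H each → 6
  2 × C: 1 H each → 2
  2 × C: no H
  1 × F: no H
  1 × N (charge +1): no H
  1 × O: no H
  1 × O (charge -1): no H
  1 × S: no H
  Total hydrogens = 18.
Molecular formula: C11H18FNO2S

C11H18FNO2S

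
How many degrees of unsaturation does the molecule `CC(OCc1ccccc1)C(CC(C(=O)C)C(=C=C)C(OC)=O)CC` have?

8

Molecular formula from the SMILES: C21H28O4.
DoU = (2C + 2 + N − H − X)/2 = (2·21 + 2 + 0 − 28 − 0)/2 = 16/2 = 8.
(Structurally: 1 ring(s) + 7 π bond(s) = 8.)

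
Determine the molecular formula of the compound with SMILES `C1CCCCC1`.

Heavy atoms from the SMILES: 6 C.
Implicit hydrogens by atom environment:
  6 × C: 2 H each → 12
  Total hydrogens = 12.
Molecular formula: C6H12

C6H12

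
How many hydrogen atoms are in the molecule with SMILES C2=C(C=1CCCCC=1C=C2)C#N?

11

Hydrogens are implicit in SMILES; fill each atom to its normal valence:
  4 × C: 2 H each → 8
  3 × C (aromatic): 1 H each → 3
  3 × C (aromatic): no H
  1 × C: no H
  1 × N: no H
  Total hydrogens = 11.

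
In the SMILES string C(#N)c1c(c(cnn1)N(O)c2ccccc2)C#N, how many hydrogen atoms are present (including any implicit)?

Hydrogens are implicit in SMILES; fill each atom to its normal valence:
  6 × C (aromatic): 1 H each → 6
  4 × C (aromatic): no H
  3 × N: no H
  2 × C: no H
  2 × N (aromatic): no H
  1 × O: 1 H
  Total hydrogens = 7.

7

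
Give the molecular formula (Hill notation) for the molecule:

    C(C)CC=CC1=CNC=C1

Heavy atoms from the SMILES: 9 C, 1 N.
Implicit hydrogens by atom environment:
  3 × C (aromatic): 1 H each → 3
  2 × C: 2 H each → 4
  2 × C: 1 H each → 2
  1 × C: 3 H
  1 × C (aromatic): no H
  1 × N (aromatic): 1 H
  Total hydrogens = 13.
Molecular formula: C9H13N

C9H13N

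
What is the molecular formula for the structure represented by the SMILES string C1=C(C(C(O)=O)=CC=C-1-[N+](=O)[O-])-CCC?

Heavy atoms from the SMILES: 10 C, 1 N, 4 O.
Implicit hydrogens by atom environment:
  3 × C (aromatic): 1 H each → 3
  3 × C (aromatic): no H
  2 × C: 2 H each → 4
  2 × O: no H
  1 × C: 3 H
  1 × C: no H
  1 × N (charge +1): no H
  1 × O: 1 H
  1 × O (charge -1): no H
  Total hydrogens = 11.
Molecular formula: C10H11NO4

C10H11NO4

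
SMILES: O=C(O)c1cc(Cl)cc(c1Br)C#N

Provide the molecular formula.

Heavy atoms from the SMILES: 1 Br, 8 C, 1 Cl, 1 N, 2 O.
Implicit hydrogens by atom environment:
  4 × C (aromatic): no H
  2 × C (aromatic): 1 H each → 2
  2 × C: no H
  1 × Br: no H
  1 × Cl: no H
  1 × N: no H
  1 × O: 1 H
  1 × O: no H
  Total hydrogens = 3.
Molecular formula: C8H3BrClNO2

C8H3BrClNO2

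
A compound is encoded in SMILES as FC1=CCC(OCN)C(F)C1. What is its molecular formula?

C7H11F2NO

Heavy atoms from the SMILES: 7 C, 2 F, 1 N, 1 O.
Implicit hydrogens by atom environment:
  3 × C: 2 H each → 6
  3 × C: 1 H each → 3
  2 × F: no H
  1 × C: no H
  1 × N: 2 H
  1 × O: no H
  Total hydrogens = 11.
Molecular formula: C7H11F2NO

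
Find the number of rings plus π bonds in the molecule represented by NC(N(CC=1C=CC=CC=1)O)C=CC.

5

Molecular formula from the SMILES: C11H16N2O.
DoU = (2C + 2 + N − H − X)/2 = (2·11 + 2 + 2 − 16 − 0)/2 = 10/2 = 5.
(Structurally: 1 ring(s) + 4 π bond(s) = 5.)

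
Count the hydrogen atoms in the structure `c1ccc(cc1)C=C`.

8

Hydrogens are implicit in SMILES; fill each atom to its normal valence:
  5 × C (aromatic): 1 H each → 5
  1 × C: 2 H
  1 × C: 1 H
  1 × C (aromatic): no H
  Total hydrogens = 8.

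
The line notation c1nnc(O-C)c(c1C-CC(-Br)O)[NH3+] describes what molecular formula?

C8H13BrN3O2+

Heavy atoms from the SMILES: 1 Br, 8 C, 3 N, 2 O.
Implicit hydrogens by atom environment:
  3 × C (aromatic): no H
  2 × C: 2 H each → 4
  2 × N (aromatic): no H
  1 × Br: no H
  1 × C: 3 H
  1 × C (aromatic): 1 H
  1 × C: 1 H
  1 × N (charge +1): 3 H
  1 × O: 1 H
  1 × O: no H
  Total hydrogens = 13.
Net charge +1.
Molecular formula: C8H13BrN3O2+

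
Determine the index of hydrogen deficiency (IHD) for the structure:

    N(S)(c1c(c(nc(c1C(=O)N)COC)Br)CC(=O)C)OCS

Molecular formula from the SMILES: C12H16BrN3O4S2.
DoU = (2C + 2 + N − H − X)/2 = (2·12 + 2 + 3 − 16 − 1)/2 = 12/2 = 6.
(Structurally: 1 ring(s) + 5 π bond(s) = 6.)

6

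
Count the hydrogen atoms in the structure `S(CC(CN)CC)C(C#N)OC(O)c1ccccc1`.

20

Hydrogens are implicit in SMILES; fill each atom to its normal valence:
  5 × C (aromatic): 1 H each → 5
  3 × C: 2 H each → 6
  3 × C: 1 H each → 3
  1 × C: 3 H
  1 × C: no H
  1 × C (aromatic): no H
  1 × N: 2 H
  1 × N: no H
  1 × O: 1 H
  1 × O: no H
  1 × S: no H
  Total hydrogens = 20.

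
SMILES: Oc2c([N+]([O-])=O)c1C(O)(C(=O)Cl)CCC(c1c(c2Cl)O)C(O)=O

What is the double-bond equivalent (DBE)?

8

Molecular formula from the SMILES: C12H9Cl2NO8.
DoU = (2C + 2 + N − H − X)/2 = (2·12 + 2 + 1 − 9 − 2)/2 = 16/2 = 8.
(Structurally: 2 ring(s) + 6 π bond(s) = 8.)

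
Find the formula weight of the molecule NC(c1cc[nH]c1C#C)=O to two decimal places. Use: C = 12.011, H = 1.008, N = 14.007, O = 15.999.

Molecular formula: C7H6N2O.
M = 7×12.011 + 6×1.008 + 2×14.007 + 1×15.999 = 134.14 g/mol.

134.14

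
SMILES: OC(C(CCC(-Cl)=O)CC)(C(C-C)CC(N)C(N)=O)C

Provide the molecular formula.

C14H27ClN2O3

Heavy atoms from the SMILES: 14 C, 1 Cl, 2 N, 3 O.
Implicit hydrogens by atom environment:
  5 × C: 2 H each → 10
  3 × C: 3 H each → 9
  3 × C: 1 H each → 3
  3 × C: no H
  2 × N: 2 H each → 4
  2 × O: no H
  1 × Cl: no H
  1 × O: 1 H
  Total hydrogens = 27.
Molecular formula: C14H27ClN2O3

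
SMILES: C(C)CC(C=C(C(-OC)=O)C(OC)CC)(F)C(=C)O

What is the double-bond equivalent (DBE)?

Molecular formula from the SMILES: C14H23FO4.
DoU = (2C + 2 + N − H − X)/2 = (2·14 + 2 + 0 − 23 − 1)/2 = 6/2 = 3.
(Structurally: 0 ring(s) + 3 π bond(s) = 3.)

3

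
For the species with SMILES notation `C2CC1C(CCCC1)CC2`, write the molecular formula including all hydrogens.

C10H18

Heavy atoms from the SMILES: 10 C.
Implicit hydrogens by atom environment:
  8 × C: 2 H each → 16
  2 × C: 1 H each → 2
  Total hydrogens = 18.
Molecular formula: C10H18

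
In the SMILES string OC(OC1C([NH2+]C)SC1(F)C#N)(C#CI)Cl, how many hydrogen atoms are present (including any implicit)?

8

Hydrogens are implicit in SMILES; fill each atom to its normal valence:
  5 × C: no H
  2 × C: 1 H each → 2
  1 × C: 3 H
  1 × Cl: no H
  1 × F: no H
  1 × I: no H
  1 × N (charge +1): 2 H
  1 × N: no H
  1 × O: 1 H
  1 × O: no H
  1 × S: no H
  Total hydrogens = 8.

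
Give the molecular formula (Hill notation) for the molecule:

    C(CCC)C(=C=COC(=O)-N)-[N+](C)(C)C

C11H21N2O2+

Heavy atoms from the SMILES: 11 C, 2 N, 2 O.
Implicit hydrogens by atom environment:
  4 × C: 3 H each → 12
  3 × C: 2 H each → 6
  3 × C: no H
  2 × O: no H
  1 × C: 1 H
  1 × N: 2 H
  1 × N (charge +1): no H
  Total hydrogens = 21.
Net charge +1.
Molecular formula: C11H21N2O2+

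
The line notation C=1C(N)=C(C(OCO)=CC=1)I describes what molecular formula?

Heavy atoms from the SMILES: 7 C, 1 I, 1 N, 2 O.
Implicit hydrogens by atom environment:
  3 × C (aromatic): 1 H each → 3
  3 × C (aromatic): no H
  1 × C: 2 H
  1 × I: no H
  1 × N: 2 H
  1 × O: 1 H
  1 × O: no H
  Total hydrogens = 8.
Molecular formula: C7H8INO2

C7H8INO2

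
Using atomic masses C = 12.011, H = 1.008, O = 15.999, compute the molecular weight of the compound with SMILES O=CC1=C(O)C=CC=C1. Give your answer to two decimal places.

Molecular formula: C7H6O2.
M = 7×12.011 + 6×1.008 + 2×15.999 = 122.12 g/mol.

122.12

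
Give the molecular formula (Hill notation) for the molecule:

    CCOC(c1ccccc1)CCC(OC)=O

C13H18O3

Heavy atoms from the SMILES: 13 C, 3 O.
Implicit hydrogens by atom environment:
  5 × C (aromatic): 1 H each → 5
  3 × C: 2 H each → 6
  3 × O: no H
  2 × C: 3 H each → 6
  1 × C: 1 H
  1 × C (aromatic): no H
  1 × C: no H
  Total hydrogens = 18.
Molecular formula: C13H18O3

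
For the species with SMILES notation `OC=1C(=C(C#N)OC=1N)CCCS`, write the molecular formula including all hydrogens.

C8H10N2O2S

Heavy atoms from the SMILES: 8 C, 2 N, 2 O, 1 S.
Implicit hydrogens by atom environment:
  4 × C (aromatic): no H
  3 × C: 2 H each → 6
  1 × C: no H
  1 × N: 2 H
  1 × N: no H
  1 × O: 1 H
  1 × O (aromatic): no H
  1 × S: 1 H
  Total hydrogens = 10.
Molecular formula: C8H10N2O2S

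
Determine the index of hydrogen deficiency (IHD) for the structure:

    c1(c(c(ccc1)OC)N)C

4

Molecular formula from the SMILES: C8H11NO.
DoU = (2C + 2 + N − H − X)/2 = (2·8 + 2 + 1 − 11 − 0)/2 = 8/2 = 4.
(Structurally: 1 ring(s) + 3 π bond(s) = 4.)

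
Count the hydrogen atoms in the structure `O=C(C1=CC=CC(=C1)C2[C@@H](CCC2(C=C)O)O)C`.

Hydrogens are implicit in SMILES; fill each atom to its normal valence:
  4 × C (aromatic): 1 H each → 4
  3 × C: 2 H each → 6
  3 × C: 1 H each → 3
  2 × C: no H
  2 × C (aromatic): no H
  2 × O: 1 H each → 2
  1 × C: 3 H
  1 × O: no H
  Total hydrogens = 18.

18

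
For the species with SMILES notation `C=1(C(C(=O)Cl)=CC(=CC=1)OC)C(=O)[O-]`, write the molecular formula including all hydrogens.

Heavy atoms from the SMILES: 9 C, 1 Cl, 4 O.
Implicit hydrogens by atom environment:
  3 × C (aromatic): 1 H each → 3
  3 × C (aromatic): no H
  3 × O: no H
  2 × C: no H
  1 × C: 3 H
  1 × Cl: no H
  1 × O (charge -1): no H
  Total hydrogens = 6.
Net charge -1.
Molecular formula: C9H6ClO4-

C9H6ClO4-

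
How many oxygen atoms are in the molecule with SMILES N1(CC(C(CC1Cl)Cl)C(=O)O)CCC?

The symbol for oxygen appears 2 times in the SMILES.

2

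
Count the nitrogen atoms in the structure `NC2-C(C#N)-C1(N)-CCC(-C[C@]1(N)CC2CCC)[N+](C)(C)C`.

5

The symbol for nitrogen appears 5 times in the SMILES.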